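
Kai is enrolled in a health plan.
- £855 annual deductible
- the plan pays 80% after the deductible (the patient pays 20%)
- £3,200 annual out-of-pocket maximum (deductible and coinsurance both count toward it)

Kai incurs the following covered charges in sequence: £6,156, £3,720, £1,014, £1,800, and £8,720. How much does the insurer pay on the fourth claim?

#1 (£6,156): deductible takes £855, £5,301 remains; 20% of £5,301 = £1,060.20. Patient owes £1,915.20 (running OOP £1,915.20). Plan pays £6,156 − £1,915.20 = £4,240.80.
#2 (£3,720): 20% coinsurance on £3,720 = £744. Patient pays £744; OOP now £2,659.20. Plan pays £3,720 − £744 = £2,976.
#3 (£1,014): 20% coinsurance on £1,014 = £202.80. Patient pays £202.80; OOP now £2,862. Insurer: £1,014 − £202.80 = £811.20.
#4 (£1,800): deductible already satisfied, so patient's share is 20% × £1,800 = £360. That would push OOP to £3,222, over the £3,200 cap, so patient pays £3,200 − £2,862 = £338. Plan pays £1,800 − £338 = £1,462.

£1,462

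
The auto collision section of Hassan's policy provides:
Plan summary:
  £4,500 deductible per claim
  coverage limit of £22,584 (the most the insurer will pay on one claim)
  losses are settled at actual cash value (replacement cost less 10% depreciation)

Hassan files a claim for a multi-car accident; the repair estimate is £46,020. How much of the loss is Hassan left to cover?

Depreciate 10%: the covered value is £46,020 × 0.9 = £41,418.
Subtract the deductible: £41,418 − £4,500 = £36,918.
The £22,584 per-incident cap binds; insurer pays £22,584.
Out of pocket: £46,020 − £22,584 = £23,436.

£23,436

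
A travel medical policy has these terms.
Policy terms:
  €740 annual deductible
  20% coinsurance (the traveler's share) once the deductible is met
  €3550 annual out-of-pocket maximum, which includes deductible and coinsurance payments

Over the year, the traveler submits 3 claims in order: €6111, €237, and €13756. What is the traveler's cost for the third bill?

Claim 1 (€6111): €740 to deductible, leaving €5371; traveler's 20% is €1074.20. Cost to traveler: €1814.20. OOP to date €1814.20.
Claim 2 (€237): 20% coinsurance on €237 = €47.40. Traveler pays €47.40; OOP now €1861.60.
Claim 3 (€13756): deductible met; 20% of €13756 = €2751.20. Adding that to €1861.60 gives €4612.80, past the €3550 cap; traveler pays only €3550 − €1861.60 = €1688.40.

€1688.40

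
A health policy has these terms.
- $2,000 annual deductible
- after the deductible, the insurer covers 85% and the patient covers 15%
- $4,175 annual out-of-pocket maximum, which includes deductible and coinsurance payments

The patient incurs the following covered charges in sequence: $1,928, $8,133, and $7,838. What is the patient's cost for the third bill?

Claim 1 ($1,928): fully absorbed by the deductible. Cost to patient: $1,928. OOP to date $1,928.
Claim 2 ($8,133): $72 finishes the deductible; $8,061 goes to coinsurance; patient's 15% is $1,209.15. Patient pays $1,281.15; OOP now $3,209.15.
Claim 3 ($7,838): deductible met; 15% of $7,838 = $1,175.70. Adding that to $3,209.15 gives $4,384.85, past the $4,175 cap; patient pays only $4,175 − $3,209.15 = $965.85.

$965.85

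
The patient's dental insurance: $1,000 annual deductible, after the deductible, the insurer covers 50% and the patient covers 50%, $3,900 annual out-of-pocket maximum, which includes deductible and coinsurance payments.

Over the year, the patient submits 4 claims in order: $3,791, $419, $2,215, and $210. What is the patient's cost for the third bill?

Claim 1 — $3,791: $1,000 finishes the deductible; $2,791 goes to coinsurance; 50% of $2,791 = $1,395.50. Patient pays $2,395.50; OOP now $2,395.50.
Claim 2 — $419: deductible already satisfied, so patient's share is 50% × $419 = $209.50. Patient pays $209.50; OOP now $2,605.
Claim 3 — $2,215: deductible already satisfied, so patient's share is 50% × $2,215 = $1,107.50. Cost to patient: $1,107.50. OOP to date $3,712.50.

$1,107.50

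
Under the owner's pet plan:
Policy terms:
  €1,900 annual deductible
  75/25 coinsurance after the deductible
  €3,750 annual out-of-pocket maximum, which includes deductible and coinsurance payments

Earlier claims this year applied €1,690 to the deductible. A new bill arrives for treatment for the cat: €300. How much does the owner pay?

€232.50

Deductible still to meet: €1,900 − €1,690 = €210.
After the €210 deductible portion, €300 − €210 = €90 is subject to coinsurance.
Owner's 25% share of €90 is €22.50.
So the owner owes €210 + €22.50 = €232.50 before any cap.
Year-to-date out-of-pocket becomes €1,690 + €232.50 = €1,922.50, still under the €3,750 maximum, so no cap applies.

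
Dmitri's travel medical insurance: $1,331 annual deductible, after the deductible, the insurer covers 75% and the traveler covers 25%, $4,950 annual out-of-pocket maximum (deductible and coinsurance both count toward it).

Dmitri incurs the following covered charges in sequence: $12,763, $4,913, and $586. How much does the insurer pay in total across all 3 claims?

#1 ($12,763): deductible takes $1,331, $11,432 remains; coinsurance $11,432 × 25% = $2,858. Cost to traveler: $4,189. OOP to date $4,189. Plan pays $12,763 − $4,189 = $8,574.
#2 ($4,913): 25% coinsurance on $4,913 = $1,228.25. OOP would hit $5,417.25 > $4,950, so the cap limits the traveler to $4,950 − $4,189 = $761. Plan pays $4,913 − $761 = $4,152.
#3 ($586): deductible met; 25% of $586 = $146.50. Adding that to $4,950 gives $5,096.50, past the $4,950 cap; traveler pays only $4,950 − $4,950 = $0. Plan pays $586 − $0 = $586.
Insurer total = bills − traveler's total = $18,262 − $4,950 = $13,312.

$13,312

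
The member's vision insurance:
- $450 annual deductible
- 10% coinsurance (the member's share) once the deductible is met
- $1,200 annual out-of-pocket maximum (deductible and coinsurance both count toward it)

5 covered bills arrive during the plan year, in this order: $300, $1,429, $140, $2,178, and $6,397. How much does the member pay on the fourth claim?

#1 ($300): all of it applies to the deductible. Member pays $300; OOP now $300.
#2 ($1,429): deductible takes $150, $1,279 remains; 10% of $1,279 = $127.90. Cost to member: $277.90. OOP to date $577.90.
#3 ($140): 10% coinsurance on $140 = $14. Member pays $14; OOP now $591.90.
#4 ($2,178): deductible already satisfied, so member's share is 10% × $2,178 = $217.80. Member owes $217.80 (running OOP $809.70).

$217.80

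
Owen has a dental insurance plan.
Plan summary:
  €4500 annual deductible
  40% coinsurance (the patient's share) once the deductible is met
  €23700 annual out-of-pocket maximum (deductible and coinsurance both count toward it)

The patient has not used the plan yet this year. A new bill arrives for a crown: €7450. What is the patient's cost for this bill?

The full €4500 deductible is still open; €4500 of this bill applies to it.
After the €4500 deductible portion, €7450 − €4500 = €2950 is subject to coinsurance.
Patient's 40% share of €2950 is €1180.
Patient responsibility before any cap: €4500 + €1180 = €5680.
Total out-of-pocket so far would be €0 + €5680 = €5680, below the €23700 cap — no reduction.

€5680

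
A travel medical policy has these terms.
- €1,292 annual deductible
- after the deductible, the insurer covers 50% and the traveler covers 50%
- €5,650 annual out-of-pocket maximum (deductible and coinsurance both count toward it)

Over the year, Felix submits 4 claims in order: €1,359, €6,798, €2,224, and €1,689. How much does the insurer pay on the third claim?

€1,298.50

Bill 1, €1,359: €1,292 finishes the deductible; €67 goes to coinsurance; 50% of €67 = €33.50. Traveler owes €1,325.50 (running OOP €1,325.50). Plan pays €1,359 − €1,325.50 = €33.50.
Bill 2, €6,798: deductible already satisfied, so traveler's share is 50% × €6,798 = €3,399. Traveler pays €3,399; OOP now €4,724.50. Insurer: €6,798 − €3,399 = €3,399.
Bill 3, €2,224: deductible met; 50% of €2,224 = €1,112. OOP would hit €5,836.50 > €5,650, so the cap limits the traveler to €5,650 − €4,724.50 = €925.50. Plan pays €2,224 − €925.50 = €1,298.50.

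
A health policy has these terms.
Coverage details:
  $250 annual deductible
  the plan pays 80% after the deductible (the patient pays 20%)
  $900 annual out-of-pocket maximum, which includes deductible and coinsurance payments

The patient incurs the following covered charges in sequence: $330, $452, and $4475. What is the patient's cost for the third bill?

Claim 1 — $330: deductible takes $250, $80 remains; coinsurance $80 × 20% = $16. Patient owes $266 (running OOP $266).
Claim 2 — $452: 20% coinsurance on $452 = $90.40. Patient pays $90.40; OOP now $356.40.
Claim 3 — $4475: 20% coinsurance on $4475 = $895. That would push OOP to $1251.40, over the $900 cap, so patient pays $900 − $356.40 = $543.60.

$543.60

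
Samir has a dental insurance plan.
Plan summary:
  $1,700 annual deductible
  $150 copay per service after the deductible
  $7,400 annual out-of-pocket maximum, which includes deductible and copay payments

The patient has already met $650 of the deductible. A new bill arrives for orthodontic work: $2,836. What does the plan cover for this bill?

$1,636

Deductible still to meet: $1,700 − $650 = $1,050.
The remaining $1,786 (= $2,836 − $1,050) moves to the copay.
Copay on this service: $150.
That puts the patient's cost at $1,050 + $150 = $1,200 before any cap.
Total out-of-pocket so far would be $650 + $1,200 = $1,850, below the $7,400 cap — no reduction.
The insurer covers the remainder: $2,836 − $1,200 = $1,636.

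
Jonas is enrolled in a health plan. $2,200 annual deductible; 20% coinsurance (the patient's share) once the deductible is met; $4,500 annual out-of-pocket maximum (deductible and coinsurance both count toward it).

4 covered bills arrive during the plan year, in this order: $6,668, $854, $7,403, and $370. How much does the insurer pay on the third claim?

$6,167.40

Claim 1 — $6,668: $2,200 to deductible, leaving $4,468; coinsurance $4,468 × 20% = $893.60. Patient owes $3,093.60 (running OOP $3,093.60). Insurer: $6,668 − $3,093.60 = $3,574.40.
Claim 2 — $854: deductible met; 20% of $854 = $170.80. Patient owes $170.80 (running OOP $3,264.40). Plan pays $854 − $170.80 = $683.20.
Claim 3 — $7,403: 20% coinsurance on $7,403 = $1,480.60. OOP would hit $4,745 > $4,500, so the cap limits the patient to $4,500 − $3,264.40 = $1,235.60. Insurer: $7,403 − $1,235.60 = $6,167.40.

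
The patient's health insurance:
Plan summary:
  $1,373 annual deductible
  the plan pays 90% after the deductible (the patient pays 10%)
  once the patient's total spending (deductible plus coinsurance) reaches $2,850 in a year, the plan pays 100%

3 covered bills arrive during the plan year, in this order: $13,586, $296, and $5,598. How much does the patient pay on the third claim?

Claim 1 — $13,586: $1,373 finishes the deductible; $12,213 goes to coinsurance; patient's 10% is $1,221.30. Patient pays $2,594.30; OOP now $2,594.30.
Claim 2 — $296: deductible already satisfied, so patient's share is 10% × $296 = $29.60. Patient owes $29.60 (running OOP $2,623.90).
Claim 3 — $5,598: 10% coinsurance on $5,598 = $559.80. Adding that to $2,623.90 gives $3,183.70, past the $2,850 cap; patient pays only $2,850 − $2,623.90 = $226.10.

$226.10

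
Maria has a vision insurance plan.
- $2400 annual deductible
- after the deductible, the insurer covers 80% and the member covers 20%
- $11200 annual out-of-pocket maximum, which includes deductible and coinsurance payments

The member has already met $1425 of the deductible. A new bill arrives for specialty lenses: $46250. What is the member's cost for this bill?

$9775

Remaining deductible: $2400 − $1425 = $975.
That leaves $46250 − $975 = $45275 for coinsurance.
Member's 20% share of $45275 is $9055.
So the member owes $975 + $9055 = $10030 before any cap.
Adding $10030 to the $1425 already spent would give $11455, which exceeds the $11200 cap; the member pays just $11200 − $1425 = $9775.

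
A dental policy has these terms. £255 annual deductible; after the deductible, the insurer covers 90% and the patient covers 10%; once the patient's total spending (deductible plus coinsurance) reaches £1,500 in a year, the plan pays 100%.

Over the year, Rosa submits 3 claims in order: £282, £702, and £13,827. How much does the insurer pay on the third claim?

Bill 1, £282: deductible takes £255, £27 remains; patient's 10% is £2.70. Cost to patient: £257.70. OOP to date £257.70. Insurer: £282 − £257.70 = £24.30.
Bill 2, £702: deductible already satisfied, so patient's share is 10% × £702 = £70.20. Patient pays £70.20; OOP now £327.90. Insurer: £702 − £70.20 = £631.80.
Bill 3, £13,827: deductible met; 10% of £13,827 = £1,382.70. That would push OOP to £1,710.60, over the £1,500 cap, so patient pays £1,500 − £327.90 = £1,172.10. Plan pays £13,827 − £1,172.10 = £12,654.90.

£12,654.90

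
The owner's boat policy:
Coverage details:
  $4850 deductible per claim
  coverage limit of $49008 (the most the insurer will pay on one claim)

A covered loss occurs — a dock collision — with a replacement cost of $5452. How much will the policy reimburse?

$602

Subtract the deductible: $5452 − $4850 = $602.
That's under the $49008 cap, so the insurer reimburses the full $602.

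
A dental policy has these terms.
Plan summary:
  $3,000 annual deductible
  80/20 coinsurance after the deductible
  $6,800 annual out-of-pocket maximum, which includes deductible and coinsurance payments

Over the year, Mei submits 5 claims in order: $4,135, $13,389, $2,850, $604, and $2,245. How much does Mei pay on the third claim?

$570

Claim 1 — $4,135: $3,000 to deductible, leaving $1,135; coinsurance $1,135 × 20% = $227. Cost to patient: $3,227. OOP to date $3,227.
Claim 2 — $13,389: 20% coinsurance on $13,389 = $2,677.80. Cost to patient: $2,677.80. OOP to date $5,904.80.
Claim 3 — $2,850: deductible already satisfied, so patient's share is 20% × $2,850 = $570. Patient pays $570; OOP now $6,474.80.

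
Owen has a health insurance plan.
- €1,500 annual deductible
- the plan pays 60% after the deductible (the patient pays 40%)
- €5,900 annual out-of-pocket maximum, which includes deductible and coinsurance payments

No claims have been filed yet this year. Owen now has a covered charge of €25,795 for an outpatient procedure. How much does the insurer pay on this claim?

€19,895

Deductible not yet touched, so the first €1,500 of the bill goes to the deductible.
That leaves €25,795 − €1,500 = €24,295 for coinsurance.
Patient's 40% share of €24,295 is €9,718.
That puts the patient's cost at €1,500 + €9,718 = €11,218 before any cap.
Year-to-date out-of-pocket would reach €0 + €11,218 = €11,218, above the €5,900 maximum, so the patient pays only €5,900 − €0 = €5,900.
Insurer pays the balance: €25,795 − €5,900 = €19,895.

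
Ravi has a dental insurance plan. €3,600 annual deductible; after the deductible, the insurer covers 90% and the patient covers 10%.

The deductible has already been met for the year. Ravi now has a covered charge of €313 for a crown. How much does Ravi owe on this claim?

The deductible is already satisfied, so the full bill goes to coinsurance.
Coinsurance: €313 × 10% = €31.30.

€31.30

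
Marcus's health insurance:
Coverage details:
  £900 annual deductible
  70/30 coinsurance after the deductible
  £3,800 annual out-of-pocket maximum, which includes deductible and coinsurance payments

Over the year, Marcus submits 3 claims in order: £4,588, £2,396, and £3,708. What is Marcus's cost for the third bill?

£1,074.80

#1 (£4,588): £900 to deductible, leaving £3,688; patient's 30% is £1,106.40. Patient owes £2,006.40 (running OOP £2,006.40).
#2 (£2,396): 30% coinsurance on £2,396 = £718.80. Patient owes £718.80 (running OOP £2,725.20).
#3 (£3,708): deductible met; 30% of £3,708 = £1,112.40. OOP would hit £3,837.60 > £3,800, so the cap limits the patient to £3,800 − £2,725.20 = £1,074.80.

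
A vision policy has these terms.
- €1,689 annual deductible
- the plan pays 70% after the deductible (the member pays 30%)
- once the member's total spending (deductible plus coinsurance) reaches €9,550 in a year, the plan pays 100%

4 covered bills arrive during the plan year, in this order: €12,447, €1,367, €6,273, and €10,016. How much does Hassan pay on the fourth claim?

€2,341.60

Claim 1 — €12,447: deductible takes €1,689, €10,758 remains; 30% of €10,758 = €3,227.40. Member pays €4,916.40; OOP now €4,916.40.
Claim 2 — €1,367: deductible already satisfied, so member's share is 30% × €1,367 = €410.10. Member pays €410.10; OOP now €5,326.50.
Claim 3 — €6,273: 30% coinsurance on €6,273 = €1,881.90. Member pays €1,881.90; OOP now €7,208.40.
Claim 4 — €10,016: deductible already satisfied, so member's share is 30% × €10,016 = €3,004.80. That would push OOP to €10,213.20, over the €9,550 cap, so member pays €9,550 − €7,208.40 = €2,341.60.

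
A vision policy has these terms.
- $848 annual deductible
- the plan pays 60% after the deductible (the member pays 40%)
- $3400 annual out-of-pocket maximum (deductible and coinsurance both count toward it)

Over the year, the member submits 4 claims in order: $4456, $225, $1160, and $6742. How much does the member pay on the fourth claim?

$554.80

Claim 1 ($4456): deductible takes $848, $3608 remains; member's 40% is $1443.20. Member owes $2291.20 (running OOP $2291.20).
Claim 2 ($225): deductible met; 40% of $225 = $90. Member owes $90 (running OOP $2381.20).
Claim 3 ($1160): 40% coinsurance on $1160 = $464. Cost to member: $464. OOP to date $2845.20.
Claim 4 ($6742): deductible already satisfied, so member's share is 40% × $6742 = $2696.80. OOP would hit $5542 > $3400, so the cap limits the member to $3400 − $2845.20 = $554.80.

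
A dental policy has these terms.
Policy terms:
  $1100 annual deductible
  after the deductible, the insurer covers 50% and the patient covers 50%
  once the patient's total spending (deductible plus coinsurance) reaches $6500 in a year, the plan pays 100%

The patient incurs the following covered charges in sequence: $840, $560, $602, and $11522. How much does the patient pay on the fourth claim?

Claim 1 — $840: entire amount goes to the deductible. Cost to patient: $840. OOP to date $840.
Claim 2 — $560: $260 finishes the deductible; $300 goes to coinsurance; 50% of $300 = $150. Patient pays $410; OOP now $1250.
Claim 3 — $602: 50% coinsurance on $602 = $301. Cost to patient: $301. OOP to date $1551.
Claim 4 — $11522: deductible already satisfied, so patient's share is 50% × $11522 = $5761. Adding that to $1551 gives $7312, past the $6500 cap; patient pays only $6500 − $1551 = $4949.

$4949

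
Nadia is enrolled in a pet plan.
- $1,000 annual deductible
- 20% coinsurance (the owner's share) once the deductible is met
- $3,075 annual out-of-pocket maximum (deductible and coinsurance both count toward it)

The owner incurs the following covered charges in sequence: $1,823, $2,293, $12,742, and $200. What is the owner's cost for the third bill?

Bill 1, $1,823: $1,000 to deductible, leaving $823; coinsurance $823 × 20% = $164.60. Cost to owner: $1,164.60. OOP to date $1,164.60.
Bill 2, $2,293: 20% coinsurance on $2,293 = $458.60. Cost to owner: $458.60. OOP to date $1,623.20.
Bill 3, $12,742: 20% coinsurance on $12,742 = $2,548.40. OOP would hit $4,171.60 > $3,075, so the cap limits the owner to $3,075 − $1,623.20 = $1,451.80.

$1,451.80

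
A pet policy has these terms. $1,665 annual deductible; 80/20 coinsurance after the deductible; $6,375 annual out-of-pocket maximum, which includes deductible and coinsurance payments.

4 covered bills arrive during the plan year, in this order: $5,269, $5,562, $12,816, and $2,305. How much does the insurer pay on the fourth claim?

$1,991.40

#1 ($5,269): deductible takes $1,665, $3,604 remains; coinsurance $3,604 × 20% = $720.80. Owner owes $2,385.80 (running OOP $2,385.80). Insurer: $5,269 − $2,385.80 = $2,883.20.
#2 ($5,562): deductible already satisfied, so owner's share is 20% × $5,562 = $1,112.40. Owner pays $1,112.40; OOP now $3,498.20. Insurer: $5,562 − $1,112.40 = $4,449.60.
#3 ($12,816): deductible already satisfied, so owner's share is 20% × $12,816 = $2,563.20. Owner pays $2,563.20; OOP now $6,061.40. Insurer: $12,816 − $2,563.20 = $10,252.80.
#4 ($2,305): 20% coinsurance on $2,305 = $461. OOP would hit $6,522.40 > $6,375, so the cap limits the owner to $6,375 − $6,061.40 = $313.60. Insurer: $2,305 − $313.60 = $1,991.40.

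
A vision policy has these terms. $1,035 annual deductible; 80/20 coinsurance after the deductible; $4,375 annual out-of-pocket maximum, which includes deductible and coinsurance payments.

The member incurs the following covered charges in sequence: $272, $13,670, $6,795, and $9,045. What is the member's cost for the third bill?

Claim 1 — $272: all of it applies to the deductible. Cost to member: $272. OOP to date $272.
Claim 2 — $13,670: $763 to deductible, leaving $12,907; coinsurance $12,907 × 20% = $2,581.40. Cost to member: $3,344.40. OOP to date $3,616.40.
Claim 3 — $6,795: deductible already satisfied, so member's share is 20% × $6,795 = $1,359. That would push OOP to $4,975.40, over the $4,375 cap, so member pays $4,375 − $3,616.40 = $758.60.

$758.60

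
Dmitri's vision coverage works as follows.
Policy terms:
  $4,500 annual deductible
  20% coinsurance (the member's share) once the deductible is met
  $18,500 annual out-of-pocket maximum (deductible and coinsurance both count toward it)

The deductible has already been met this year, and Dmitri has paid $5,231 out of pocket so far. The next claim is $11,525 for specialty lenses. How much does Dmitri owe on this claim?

With the deductible met, the entire $11,525 is subject to coinsurance.
20% of $11,525 = $2,305 falls to the member.
Year-to-date out-of-pocket becomes $5,231 + $2,305 = $7,536, still under the $18,500 maximum, so no cap applies.

$2,305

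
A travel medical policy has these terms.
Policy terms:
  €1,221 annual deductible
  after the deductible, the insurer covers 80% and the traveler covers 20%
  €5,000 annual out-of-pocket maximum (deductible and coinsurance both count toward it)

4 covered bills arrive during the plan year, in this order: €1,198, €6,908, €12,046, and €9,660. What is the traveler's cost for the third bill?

€2,402

Claim 1 (€1,198): fully absorbed by the deductible. Traveler owes €1,198 (running OOP €1,198).
Claim 2 (€6,908): €23 to deductible, leaving €6,885; traveler's 20% is €1,377. Traveler pays €1,400; OOP now €2,598.
Claim 3 (€12,046): deductible already satisfied, so traveler's share is 20% × €12,046 = €2,409.20. Adding that to €2,598 gives €5,007.20, past the €5,000 cap; traveler pays only €5,000 − €2,598 = €2,402.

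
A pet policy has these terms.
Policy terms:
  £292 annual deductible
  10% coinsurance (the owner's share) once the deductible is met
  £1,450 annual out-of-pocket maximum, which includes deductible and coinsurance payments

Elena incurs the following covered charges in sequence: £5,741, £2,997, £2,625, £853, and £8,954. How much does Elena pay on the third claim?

£262.50

Claim 1 (£5,741): £292 to deductible, leaving £5,449; coinsurance £5,449 × 10% = £544.90. Owner pays £836.90; OOP now £836.90.
Claim 2 (£2,997): 10% coinsurance on £2,997 = £299.70. Cost to owner: £299.70. OOP to date £1,136.60.
Claim 3 (£2,625): deductible already satisfied, so owner's share is 10% × £2,625 = £262.50. Owner pays £262.50; OOP now £1,399.10.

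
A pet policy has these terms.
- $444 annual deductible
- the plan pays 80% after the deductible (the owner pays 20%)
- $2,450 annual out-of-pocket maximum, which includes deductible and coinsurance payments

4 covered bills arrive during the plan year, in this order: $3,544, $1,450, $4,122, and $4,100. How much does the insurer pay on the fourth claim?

$3,828.40

Claim 1 ($3,544): $444 finishes the deductible; $3,100 goes to coinsurance; coinsurance $3,100 × 20% = $620. Cost to owner: $1,064. OOP to date $1,064. Plan pays $3,544 − $1,064 = $2,480.
Claim 2 ($1,450): deductible already satisfied, so owner's share is 20% × $1,450 = $290. Owner pays $290; OOP now $1,354. Insurer: $1,450 − $290 = $1,160.
Claim 3 ($4,122): deductible met; 20% of $4,122 = $824.40. Owner pays $824.40; OOP now $2,178.40. Plan pays $4,122 − $824.40 = $3,297.60.
Claim 4 ($4,100): deductible met; 20% of $4,100 = $820. OOP would hit $2,998.40 > $2,450, so the cap limits the owner to $2,450 − $2,178.40 = $271.60. Plan pays $4,100 − $271.60 = $3,828.40.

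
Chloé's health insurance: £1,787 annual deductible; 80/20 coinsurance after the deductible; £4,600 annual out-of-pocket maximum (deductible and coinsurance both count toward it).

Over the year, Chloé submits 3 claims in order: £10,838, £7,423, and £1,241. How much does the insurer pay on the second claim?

Claim 1 (£10,838): £1,787 finishes the deductible; £9,051 goes to coinsurance; coinsurance £9,051 × 20% = £1,810.20. Patient pays £3,597.20; OOP now £3,597.20. Plan pays £10,838 − £3,597.20 = £7,240.80.
Claim 2 (£7,423): deductible met; 20% of £7,423 = £1,484.60. OOP would hit £5,081.80 > £4,600, so the cap limits the patient to £4,600 − £3,597.20 = £1,002.80. Insurer: £7,423 − £1,002.80 = £6,420.20.

£6,420.20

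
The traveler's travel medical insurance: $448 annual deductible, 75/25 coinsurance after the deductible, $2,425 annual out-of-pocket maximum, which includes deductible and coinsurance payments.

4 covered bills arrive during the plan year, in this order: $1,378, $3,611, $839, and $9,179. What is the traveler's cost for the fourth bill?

Claim 1 ($1,378): deductible takes $448, $930 remains; coinsurance $930 × 25% = $232.50. Traveler owes $680.50 (running OOP $680.50).
Claim 2 ($3,611): deductible met; 25% of $3,611 = $902.75. Traveler pays $902.75; OOP now $1,583.25.
Claim 3 ($839): deductible met; 25% of $839 = $209.75. Cost to traveler: $209.75. OOP to date $1,793.
Claim 4 ($9,179): 25% coinsurance on $9,179 = $2,294.75. That would push OOP to $4,087.75, over the $2,425 cap, so traveler pays $2,425 − $1,793 = $632.

$632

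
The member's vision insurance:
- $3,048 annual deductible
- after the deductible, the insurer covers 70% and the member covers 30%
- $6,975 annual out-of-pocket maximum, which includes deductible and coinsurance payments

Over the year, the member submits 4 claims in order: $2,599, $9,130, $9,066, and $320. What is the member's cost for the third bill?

$1,322.70

Claim 1 ($2,599): all of it applies to the deductible. Member pays $2,599; OOP now $2,599.
Claim 2 ($9,130): deductible takes $449, $8,681 remains; member's 30% is $2,604.30. Member pays $3,053.30; OOP now $5,652.30.
Claim 3 ($9,066): 30% coinsurance on $9,066 = $2,719.80. OOP would hit $8,372.10 > $6,975, so the cap limits the member to $6,975 − $5,652.30 = $1,322.70.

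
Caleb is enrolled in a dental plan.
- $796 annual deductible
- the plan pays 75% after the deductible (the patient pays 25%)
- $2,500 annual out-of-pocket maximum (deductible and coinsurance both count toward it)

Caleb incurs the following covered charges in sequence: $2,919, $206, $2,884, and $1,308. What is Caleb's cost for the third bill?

Bill 1, $2,919: $796 finishes the deductible; $2,123 goes to coinsurance; patient's 25% is $530.75. Patient pays $1,326.75; OOP now $1,326.75.
Bill 2, $206: deductible already satisfied, so patient's share is 25% × $206 = $51.50. Patient owes $51.50 (running OOP $1,378.25).
Bill 3, $2,884: deductible already satisfied, so patient's share is 25% × $2,884 = $721. Cost to patient: $721. OOP to date $2,099.25.

$721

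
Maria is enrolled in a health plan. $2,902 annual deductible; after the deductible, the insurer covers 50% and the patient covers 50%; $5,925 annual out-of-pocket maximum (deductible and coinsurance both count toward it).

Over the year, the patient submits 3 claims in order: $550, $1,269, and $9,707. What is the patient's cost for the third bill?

$4,106

#1 ($550): entire amount goes to the deductible. Patient pays $550; OOP now $550.
#2 ($1,269): entire amount goes to the deductible. Patient pays $1,269; OOP now $1,819.
#3 ($9,707): deductible takes $1,083, $8,624 remains; patient's 50% is $4,312. Claim cost before the cap: $1,083 + $4,312 = $5,395. OOP would hit $7,214 > $5,925, so the cap limits the patient to $5,925 − $1,819 = $4,106.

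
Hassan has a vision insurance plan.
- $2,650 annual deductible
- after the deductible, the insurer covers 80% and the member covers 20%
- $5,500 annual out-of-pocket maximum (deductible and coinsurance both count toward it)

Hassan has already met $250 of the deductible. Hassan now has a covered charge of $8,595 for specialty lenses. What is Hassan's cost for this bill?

$250 of the $2,650 deductible is already met, leaving $2,400.
After the $2,400 deductible portion, $8,595 − $2,400 = $6,195 is subject to coinsurance.
20% of $6,195 = $1,239 falls to the member.
Member responsibility before any cap: $2,400 + $1,239 = $3,639.
Total out-of-pocket so far would be $250 + $3,639 = $3,889, below the $5,500 cap — no reduction.

$3,639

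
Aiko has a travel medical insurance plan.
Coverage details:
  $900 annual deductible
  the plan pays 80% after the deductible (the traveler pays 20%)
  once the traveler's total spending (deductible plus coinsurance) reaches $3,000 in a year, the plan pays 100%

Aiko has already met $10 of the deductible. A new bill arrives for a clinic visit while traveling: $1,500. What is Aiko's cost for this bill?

$1,012

Deductible still to meet: $900 − $10 = $890.
After the $890 deductible portion, $1,500 − $890 = $610 is subject to coinsurance.
Coinsurance: $610 × 20% = $122.
Traveler responsibility before any cap: $890 + $122 = $1,012.
Cumulative spending $10 + $1,012 = $1,022 stays under the $3,000 maximum.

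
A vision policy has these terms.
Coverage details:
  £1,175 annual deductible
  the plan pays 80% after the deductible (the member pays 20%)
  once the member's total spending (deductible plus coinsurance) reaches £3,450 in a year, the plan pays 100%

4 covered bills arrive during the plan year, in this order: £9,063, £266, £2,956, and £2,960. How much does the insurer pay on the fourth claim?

#1 (£9,063): £1,175 to deductible, leaving £7,888; member's 20% is £1,577.60. Member pays £2,752.60; OOP now £2,752.60. Plan pays £9,063 − £2,752.60 = £6,310.40.
#2 (£266): 20% coinsurance on £266 = £53.20. Member pays £53.20; OOP now £2,805.80. Plan pays £266 − £53.20 = £212.80.
#3 (£2,956): deductible already satisfied, so member's share is 20% × £2,956 = £591.20. Member pays £591.20; OOP now £3,397. Plan pays £2,956 − £591.20 = £2,364.80.
#4 (£2,960): deductible met; 20% of £2,960 = £592. OOP would hit £3,989 > £3,450, so the cap limits the member to £3,450 − £3,397 = £53. Plan pays £2,960 − £53 = £2,907.

£2,907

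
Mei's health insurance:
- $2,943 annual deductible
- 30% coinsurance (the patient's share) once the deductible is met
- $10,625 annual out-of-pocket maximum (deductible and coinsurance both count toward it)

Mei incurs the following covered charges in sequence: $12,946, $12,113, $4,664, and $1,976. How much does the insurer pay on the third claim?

$3,616.80

#1 ($12,946): deductible takes $2,943, $10,003 remains; coinsurance $10,003 × 30% = $3,000.90. Patient pays $5,943.90; OOP now $5,943.90. Plan pays $12,946 − $5,943.90 = $7,002.10.
#2 ($12,113): deductible already satisfied, so patient's share is 30% × $12,113 = $3,633.90. Patient pays $3,633.90; OOP now $9,577.80. Plan pays $12,113 − $3,633.90 = $8,479.10.
#3 ($4,664): 30% coinsurance on $4,664 = $1,399.20. OOP would hit $10,977 > $10,625, so the cap limits the patient to $10,625 − $9,577.80 = $1,047.20. Plan pays $4,664 − $1,047.20 = $3,616.80.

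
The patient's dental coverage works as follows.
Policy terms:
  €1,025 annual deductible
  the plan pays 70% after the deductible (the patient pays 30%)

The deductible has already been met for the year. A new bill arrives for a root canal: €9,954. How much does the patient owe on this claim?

The deductible is already satisfied, so the full bill goes to coinsurance.
Patient's 30% share of €9,954 is €2,986.20.

€2,986.20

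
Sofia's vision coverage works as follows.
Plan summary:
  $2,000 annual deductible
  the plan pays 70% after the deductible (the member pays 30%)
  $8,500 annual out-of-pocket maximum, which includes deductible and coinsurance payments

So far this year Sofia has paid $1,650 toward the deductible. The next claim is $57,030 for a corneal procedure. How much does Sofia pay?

$6,850

$1,650 of the $2,000 deductible is already met, leaving $350.
That leaves $57,030 − $350 = $56,680 for coinsurance.
Member's 30% share of $56,680 is $17,004.
Member responsibility before any cap: $350 + $17,004 = $17,354.
Adding $17,354 to the $1,650 already spent would give $19,004, which exceeds the $8,500 cap; the member pays just $8,500 − $1,650 = $6,850.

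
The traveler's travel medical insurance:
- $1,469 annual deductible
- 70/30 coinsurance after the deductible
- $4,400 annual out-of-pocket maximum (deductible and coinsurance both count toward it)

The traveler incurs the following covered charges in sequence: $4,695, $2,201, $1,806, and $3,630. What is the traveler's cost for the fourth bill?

Claim 1 ($4,695): $1,469 to deductible, leaving $3,226; traveler's 30% is $967.80. Traveler pays $2,436.80; OOP now $2,436.80.
Claim 2 ($2,201): deductible already satisfied, so traveler's share is 30% × $2,201 = $660.30. Cost to traveler: $660.30. OOP to date $3,097.10.
Claim 3 ($1,806): deductible already satisfied, so traveler's share is 30% × $1,806 = $541.80. Traveler owes $541.80 (running OOP $3,638.90).
Claim 4 ($3,630): deductible already satisfied, so traveler's share is 30% × $3,630 = $1,089. OOP would hit $4,727.90 > $4,400, so the cap limits the traveler to $4,400 − $3,638.90 = $761.10.

$761.10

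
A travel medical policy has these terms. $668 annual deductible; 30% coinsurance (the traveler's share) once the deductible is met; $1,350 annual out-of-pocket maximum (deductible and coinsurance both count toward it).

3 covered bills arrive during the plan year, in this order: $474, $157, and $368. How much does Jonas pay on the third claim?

$136.30

Claim 1 ($474): all of it applies to the deductible. Traveler owes $474 (running OOP $474).
Claim 2 ($157): entire amount goes to the deductible. Traveler owes $157 (running OOP $631).
Claim 3 ($368): $37 finishes the deductible; $331 goes to coinsurance; traveler's 30% is $99.30. Traveler pays $136.30; OOP now $767.30.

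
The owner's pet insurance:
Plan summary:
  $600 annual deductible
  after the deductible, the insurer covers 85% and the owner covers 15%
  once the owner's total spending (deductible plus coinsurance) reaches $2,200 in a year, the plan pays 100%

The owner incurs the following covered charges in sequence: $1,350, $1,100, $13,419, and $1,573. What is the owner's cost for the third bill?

Bill 1, $1,350: $600 finishes the deductible; $750 goes to coinsurance; coinsurance $750 × 15% = $112.50. Owner pays $712.50; OOP now $712.50.
Bill 2, $1,100: deductible met; 15% of $1,100 = $165. Owner owes $165 (running OOP $877.50).
Bill 3, $13,419: 15% coinsurance on $13,419 = $2,012.85. That would push OOP to $2,890.35, over the $2,200 cap, so owner pays $2,200 − $877.50 = $1,322.50.

$1,322.50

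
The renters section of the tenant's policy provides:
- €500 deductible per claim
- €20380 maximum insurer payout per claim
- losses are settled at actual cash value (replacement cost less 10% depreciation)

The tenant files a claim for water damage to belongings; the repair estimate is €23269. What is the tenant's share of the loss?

Depreciate 10%: the covered value is €23269 × 0.9 = €20942.10.
After the deductible, €20942.10 − €500 = €20442.10 remains.
Since €20442.10 > €20380, the payout is capped at €20380.
The tenant bears the rest of the original loss: €23269 − €20380 = €2889.

€2889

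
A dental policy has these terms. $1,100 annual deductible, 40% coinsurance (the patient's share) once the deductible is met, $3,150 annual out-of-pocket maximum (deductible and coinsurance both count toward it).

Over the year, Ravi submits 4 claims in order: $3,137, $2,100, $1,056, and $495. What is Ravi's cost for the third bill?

Bill 1, $3,137: deductible takes $1,100, $2,037 remains; coinsurance $2,037 × 40% = $814.80. Patient owes $1,914.80 (running OOP $1,914.80).
Bill 2, $2,100: deductible met; 40% of $2,100 = $840. Cost to patient: $840. OOP to date $2,754.80.
Bill 3, $1,056: deductible met; 40% of $1,056 = $422.40. Adding that to $2,754.80 gives $3,177.20, past the $3,150 cap; patient pays only $3,150 − $2,754.80 = $395.20.

$395.20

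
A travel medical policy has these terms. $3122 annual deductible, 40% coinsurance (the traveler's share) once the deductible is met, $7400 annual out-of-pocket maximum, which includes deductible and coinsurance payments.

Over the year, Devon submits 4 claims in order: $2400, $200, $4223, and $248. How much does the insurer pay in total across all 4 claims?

#1 ($2400): all of it applies to the deductible. Traveler owes $2400 (running OOP $2400). Insurer: $2400 − $2400 = $0.
#2 ($200): entire amount goes to the deductible. Traveler owes $200 (running OOP $2600). Plan pays $200 − $200 = $0.
#3 ($4223): deductible takes $522, $3701 remains; 40% of $3701 = $1480.40. Cost to traveler: $2002.40. OOP to date $4602.40. Plan pays $4223 − $2002.40 = $2220.60.
#4 ($248): deductible already satisfied, so traveler's share is 40% × $248 = $99.20. Traveler owes $99.20 (running OOP $4701.60). Insurer: $248 − $99.20 = $148.80.
Insurer total: $0 + $0 + $2220.60 + $148.80 = $2369.40.

$2369.40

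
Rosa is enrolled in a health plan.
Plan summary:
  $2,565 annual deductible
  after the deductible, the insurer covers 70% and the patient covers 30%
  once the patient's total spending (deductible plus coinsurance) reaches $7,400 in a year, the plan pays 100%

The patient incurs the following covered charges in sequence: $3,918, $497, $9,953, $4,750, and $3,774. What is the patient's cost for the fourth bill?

$1,294.10

#1 ($3,918): $2,565 finishes the deductible; $1,353 goes to coinsurance; 30% of $1,353 = $405.90. Cost to patient: $2,970.90. OOP to date $2,970.90.
#2 ($497): 30% coinsurance on $497 = $149.10. Patient pays $149.10; OOP now $3,120.
#3 ($9,953): deductible already satisfied, so patient's share is 30% × $9,953 = $2,985.90. Patient pays $2,985.90; OOP now $6,105.90.
#4 ($4,750): deductible met; 30% of $4,750 = $1,425. OOP would hit $7,530.90 > $7,400, so the cap limits the patient to $7,400 − $6,105.90 = $1,294.10.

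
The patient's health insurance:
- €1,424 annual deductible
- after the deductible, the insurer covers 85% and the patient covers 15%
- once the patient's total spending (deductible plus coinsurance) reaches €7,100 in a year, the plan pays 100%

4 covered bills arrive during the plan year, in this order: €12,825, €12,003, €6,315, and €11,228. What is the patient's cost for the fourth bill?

€1,218.15

Claim 1 (€12,825): deductible takes €1,424, €11,401 remains; patient's 15% is €1,710.15. Patient pays €3,134.15; OOP now €3,134.15.
Claim 2 (€12,003): deductible met; 15% of €12,003 = €1,800.45. Cost to patient: €1,800.45. OOP to date €4,934.60.
Claim 3 (€6,315): deductible met; 15% of €6,315 = €947.25. Cost to patient: €947.25. OOP to date €5,881.85.
Claim 4 (€11,228): deductible already satisfied, so patient's share is 15% × €11,228 = €1,684.20. Adding that to €5,881.85 gives €7,566.05, past the €7,100 cap; patient pays only €7,100 − €5,881.85 = €1,218.15.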